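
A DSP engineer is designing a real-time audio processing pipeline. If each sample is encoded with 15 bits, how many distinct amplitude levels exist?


Number of quantization levels = 2^N
= 2^15
= 32768

32768


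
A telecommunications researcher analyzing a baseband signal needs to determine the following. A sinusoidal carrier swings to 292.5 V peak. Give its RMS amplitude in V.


RMS voltage for a sinusoidal waveform:
V_rms = V_peak / sqrt(2)
      = 292.5 / 1.414214
      = 206.829 V

206.829 V


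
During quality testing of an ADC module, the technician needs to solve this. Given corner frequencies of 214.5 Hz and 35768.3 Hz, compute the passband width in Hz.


Bandwidth is the difference of -3dB frequencies:
BW = f_high - f_low
   = 35768.3 - 214.5
   = 35553.8 Hz

35553.8 Hz


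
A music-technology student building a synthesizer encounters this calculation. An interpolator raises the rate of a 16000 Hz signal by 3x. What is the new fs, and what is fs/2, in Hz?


Step 1 — output sample rate after interpolation by L:
fs_out = L * fs_in = 3 * 16000 = 48000 Hz

Step 2 — Nyquist frequency of the output stream:
f_Nyq = fs_out / 2 = 48000 / 2 = 24000.0 Hz

fs_out = 48000 Hz; f_Nyquist = 24000.0 Hz


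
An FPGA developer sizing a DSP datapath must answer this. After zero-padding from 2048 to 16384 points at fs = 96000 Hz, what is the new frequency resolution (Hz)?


Frequency resolution after zero-padding:
N_padded = 2048 * 8 = 16384
df = fs / N_padded
   = 96000 / 16384
   = 5.8594 Hz

5.8594 Hz


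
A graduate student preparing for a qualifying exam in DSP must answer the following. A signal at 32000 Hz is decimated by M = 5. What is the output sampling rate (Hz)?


Decimation reduces the sample rate:
fs_out = fs_in / M
       = 32000 / 5
       = 6400.0 Hz

6400.0 Hz


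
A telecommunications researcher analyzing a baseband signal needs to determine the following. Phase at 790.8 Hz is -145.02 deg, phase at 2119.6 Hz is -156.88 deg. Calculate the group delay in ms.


Group delay from phase difference:
tau = -d(phi)/d(omega)
d(phi) = -11.86 deg = -0.206996 rad
d(omega) = 2*pi*(2119.6 - 790.8) = 8349.0966 rad/s
tau = -(-0.206996) / 8349.0966
    = 0.0248 ms

0.0248 ms


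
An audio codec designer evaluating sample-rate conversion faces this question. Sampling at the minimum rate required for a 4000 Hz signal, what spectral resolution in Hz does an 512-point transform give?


Step 1 — Nyquist sampling rate:
fs = 2 * fmax = 2 * 4000 = 8000 Hz

Step 2 — DFT bin spacing:
df = fs / N = 8000 / 512 = 15.625 Hz

15.625 Hz


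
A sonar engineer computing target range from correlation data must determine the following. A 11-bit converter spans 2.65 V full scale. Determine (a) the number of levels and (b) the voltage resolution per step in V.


Step 1 — number of quantization levels:
L = 2^N = 2^11 = 2048

Step 2 — LSB step size:
delta = Vfs / L
      = 2.65 / 2048
      = 0.00129395 V

Levels = 2048; step size = 0.00129395 V


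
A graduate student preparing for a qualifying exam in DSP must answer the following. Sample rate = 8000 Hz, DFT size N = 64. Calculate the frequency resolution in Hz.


DFT frequency resolution:
df = fs / N
   = 8000 / 64
   = 125.0 Hz

125.0 Hz


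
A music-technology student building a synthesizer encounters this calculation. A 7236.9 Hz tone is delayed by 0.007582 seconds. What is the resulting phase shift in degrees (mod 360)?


Phase shift from frequency and time delay:
phi = 360 * f * t_delay
    = 360 * 7236.9 * 0.007582
    = 19753.26 degrees
    mod 360 = 313.26 degrees

313.26 degrees


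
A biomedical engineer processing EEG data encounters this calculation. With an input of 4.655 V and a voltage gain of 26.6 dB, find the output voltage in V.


Output voltage from dB gain:
V_out = V_in * 10^(gain_dB / 20)
      = 4.655 * 10^(26.6 / 20)
      = 4.655 * 21.379621
      = 99.5221 V

99.5221 V


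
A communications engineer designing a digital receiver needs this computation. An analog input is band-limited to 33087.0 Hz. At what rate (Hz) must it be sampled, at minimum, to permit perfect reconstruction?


The Nyquist rate is twice the maximum frequency component.
fs_min = 2 * fmax
      = 2 * 33087.0
      = 66174.0 Hz

66174.0


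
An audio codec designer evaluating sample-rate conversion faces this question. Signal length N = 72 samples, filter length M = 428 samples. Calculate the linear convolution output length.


Linear convolution output length:
L = N + M - 1
  = 72 + 428 - 1
  = 499 samples

499


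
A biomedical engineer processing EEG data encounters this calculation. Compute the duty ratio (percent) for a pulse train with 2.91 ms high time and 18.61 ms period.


Duty cycle as a percentage:
DC = (t_on / T) * 100
   = (2.91 / 18.61) * 100
   = 0.156368 * 100
   = 15.64 %

15.64 %


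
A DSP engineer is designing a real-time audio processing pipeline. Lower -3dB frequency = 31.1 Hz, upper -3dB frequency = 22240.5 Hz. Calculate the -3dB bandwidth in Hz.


Bandwidth is the difference of -3dB frequencies:
BW = f_high - f_low
   = 22240.5 - 31.1
   = 22209.4 Hz

22209.4 Hz


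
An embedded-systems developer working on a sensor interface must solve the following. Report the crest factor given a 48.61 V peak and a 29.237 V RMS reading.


Crest factor is the ratio of peak to RMS:
CF = V_peak / V_rms
   = 48.61 / 29.237
   = 1.6626

1.6626


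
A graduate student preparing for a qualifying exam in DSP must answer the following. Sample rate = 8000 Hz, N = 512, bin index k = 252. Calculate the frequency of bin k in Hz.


Frequency of DFT bin k:
f_k = k * fs / N
    = 252 * 8000 / 512
    = 2016000 / 512
    = 3937.5 Hz

3937.5 Hz


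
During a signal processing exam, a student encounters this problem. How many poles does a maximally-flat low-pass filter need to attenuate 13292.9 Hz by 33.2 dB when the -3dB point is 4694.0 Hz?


Butterworth filter order formula:
n = log10(10^(A/10) - 1) / (2 * log10(f_stop/f_pass))
10^(33.2/10) - 1 = 2088.2961
f_stop/f_pass = 13292.9 / 4694.0 = 2.8319
n = 3.6717 -> ceil = 4

4


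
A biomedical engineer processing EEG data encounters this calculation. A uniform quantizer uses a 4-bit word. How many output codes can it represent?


Number of quantization levels = 2^N
= 2^4
= 16

16


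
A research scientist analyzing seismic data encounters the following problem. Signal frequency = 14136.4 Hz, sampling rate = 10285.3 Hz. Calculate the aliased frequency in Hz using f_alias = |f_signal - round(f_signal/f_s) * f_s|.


Compute the nearest integer multiple of fs to the signal:
n = round(14136.4 / 10285.3) = 1
f_alias = |14136.4 - 1 * 10285.3|
        = |14136.4 - 10285.3|
        = 3851.1 Hz

3851.1


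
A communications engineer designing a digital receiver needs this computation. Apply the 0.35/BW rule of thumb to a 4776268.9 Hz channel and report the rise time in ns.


Rise time from bandwidth relationship:
tr = 0.35 / BW
   = 0.35 / 4776268.9
   = 7.32789563e-08 s
   = 73.279 ns

73.279 ns


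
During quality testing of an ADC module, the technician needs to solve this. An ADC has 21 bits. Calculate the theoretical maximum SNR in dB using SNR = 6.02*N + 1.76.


Theoretical SNR for a full-scale sinusoid:
SNR = 6.02 * N + 1.76
    = 6.02 * 21 + 1.76
    = 126.42 + 1.76
    = 128.18 dB

128.18 dB


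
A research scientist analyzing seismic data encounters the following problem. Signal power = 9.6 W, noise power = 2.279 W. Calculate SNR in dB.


SNR in decibels:
SNR = 10 * log10(Ps / Pn)
    = 10 * log10(9.6 / 2.279)
    = 10 * log10(4.2124)
    = 10 * 0.6245
    = 6.25 dB

6.25 dB


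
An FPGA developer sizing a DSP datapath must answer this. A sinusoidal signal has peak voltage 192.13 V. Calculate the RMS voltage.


RMS voltage for a sinusoidal waveform:
V_rms = V_peak / sqrt(2)
      = 192.13 / 1.414214
      = 135.856 V

135.856 V


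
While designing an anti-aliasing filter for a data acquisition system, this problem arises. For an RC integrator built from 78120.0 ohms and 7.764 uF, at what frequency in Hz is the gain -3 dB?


Cutoff frequency of a first-order RC filter:
fc = 1 / (2 * pi * R * C)
C = 7.764 uF = 7.764e-06 F
fc = 1 / (2 * pi * 78120.0 * 7.764e-06)
   = 1 / 3.8109006746325
   = 0.262405 Hz

0.262405 Hz


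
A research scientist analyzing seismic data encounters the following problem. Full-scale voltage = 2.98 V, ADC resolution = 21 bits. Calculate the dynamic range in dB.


Dynamic range from full-scale to LSB:
V_min = V_max / 2^bits = 2.98 / 2^21
DR = 20 * log10(V_max / V_min)
   = 20 * log10(2^21)
   = 20 * 21 * log10(2)
   = 126.43 dB

126.43 dB


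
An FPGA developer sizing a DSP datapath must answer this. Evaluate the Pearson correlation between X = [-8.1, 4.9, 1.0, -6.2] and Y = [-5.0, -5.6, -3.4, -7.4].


Pearson correlation coefficient (population):
r = cov(X,Y) / (std(X) * std(Y))
Mean X = -2.1, Mean Y = -5.35
Cov(X,Y) = 2.65
Std(X) = 5.277784, Std(Y) = 1.430909
r = 0.3509

0.3509


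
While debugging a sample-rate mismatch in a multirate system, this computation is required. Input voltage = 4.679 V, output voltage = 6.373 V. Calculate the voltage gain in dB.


Voltage gain in dB:
G = 20 * log10(Vout / Vin)
  = 20 * log10(6.373 / 4.679)
  = 20 * log10(1.362043)
  = 20 * 0.134191
  = 2.68 dB

2.68 dB


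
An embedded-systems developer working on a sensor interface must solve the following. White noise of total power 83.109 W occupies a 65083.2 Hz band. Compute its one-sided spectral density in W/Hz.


Power spectral density:
PSD = P / BW
    = 83.109 / 65083.2
    = 0.00127697 W/Hz

0.00127697 W/Hz


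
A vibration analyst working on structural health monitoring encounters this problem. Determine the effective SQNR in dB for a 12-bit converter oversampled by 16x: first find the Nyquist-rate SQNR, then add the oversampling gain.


Step 1 — baseline SQNR at Nyquist:
SQNR_base = 6.02*N + 1.76
          = 6.02*12 + 1.76
          = 74.0 dB

Step 2 — oversampling processing gain:
G = 10*log10(OSR) = 10*log10(16) = 12.04 dB

Step 3 — total:
SQNR_total = 74.0 + 12.04 = 86.04 dB

Base SQNR = 74.0 dB; oversampled SQNR = 86.04 dB


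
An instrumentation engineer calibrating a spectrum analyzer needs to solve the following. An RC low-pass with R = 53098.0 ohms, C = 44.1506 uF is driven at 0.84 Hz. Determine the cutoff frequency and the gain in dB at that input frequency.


Step 1 — cutoff frequency:
fc = 1 / (2*pi*R*C)
C = 44.1506 uF = 4.41506e-05 F
fc = 1 / (2*pi*53098.0*4.41506e-05)
   = 0.0678899 Hz

Step 2 — magnitude at f = 0.84 Hz:
|H(f)| = 1 / sqrt(1 + (f/fc)^2)
f/fc = 0.84 / 0.0678899 = 12.372974
|H| = 1 / sqrt(1 + 153.090486) = 0.0805586
|H|_dB = 20*log10(0.0805586) = -21.88 dB

fc = 0.0678899 Hz; |H(0.84 Hz)| = -21.88 dB


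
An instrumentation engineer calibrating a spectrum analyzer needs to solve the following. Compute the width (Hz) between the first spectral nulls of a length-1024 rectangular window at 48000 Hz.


Main lobe width for a rectangular window:
Width = 2 * fs / N
      = 2 * 48000 / 1024
      = 96000 / 1024
      = 93.75 Hz

93.75 Hz


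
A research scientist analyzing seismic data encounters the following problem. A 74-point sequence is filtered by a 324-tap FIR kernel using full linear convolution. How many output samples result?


Linear convolution output length:
L = N + M - 1
  = 74 + 324 - 1
  = 397 samples

397


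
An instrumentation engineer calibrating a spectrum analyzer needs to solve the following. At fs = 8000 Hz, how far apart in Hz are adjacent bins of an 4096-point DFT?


DFT frequency resolution:
df = fs / N
   = 8000 / 4096
   = 1.9531 Hz

1.9531 Hz


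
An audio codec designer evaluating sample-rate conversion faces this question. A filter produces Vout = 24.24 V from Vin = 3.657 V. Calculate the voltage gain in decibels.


Voltage gain in dB:
G = 20 * log10(Vout / Vin)
  = 20 * log10(24.24 / 3.657)
  = 20 * log10(6.628384)
  = 20 * 0.821408
  = 16.43 dB

16.43 dB


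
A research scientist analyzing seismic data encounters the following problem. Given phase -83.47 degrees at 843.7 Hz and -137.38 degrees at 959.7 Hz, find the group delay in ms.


Group delay from phase difference:
tau = -d(phi)/d(omega)
d(phi) = -53.91 deg = -0.940907 rad
d(omega) = 2*pi*(959.7 - 843.7) = 728.8495 rad/s
tau = -(-0.940907) / 728.8495
    = 1.2909 ms

1.2909 ms


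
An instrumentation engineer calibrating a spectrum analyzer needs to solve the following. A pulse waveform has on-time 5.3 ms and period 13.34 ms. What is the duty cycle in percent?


Duty cycle as a percentage:
DC = (t_on / T) * 100
   = (5.3 / 13.34) * 100
   = 0.397301 * 100
   = 39.73 %

39.73 %


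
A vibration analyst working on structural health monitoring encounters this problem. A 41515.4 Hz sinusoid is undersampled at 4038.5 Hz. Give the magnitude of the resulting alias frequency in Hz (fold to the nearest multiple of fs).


Compute the nearest integer multiple of fs to the signal:
n = round(41515.4 / 4038.5) = 10
f_alias = |41515.4 - 10 * 4038.5|
        = |41515.4 - 40385.0|
        = 1130.4 Hz

1130.4


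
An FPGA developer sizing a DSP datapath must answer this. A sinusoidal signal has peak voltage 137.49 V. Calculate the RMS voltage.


RMS voltage for a sinusoidal waveform:
V_rms = V_peak / sqrt(2)
      = 137.49 / 1.414214
      = 97.22 V

97.22 V


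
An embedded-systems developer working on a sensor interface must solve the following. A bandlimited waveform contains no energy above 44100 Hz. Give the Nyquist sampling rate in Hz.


The Nyquist rate is twice the maximum frequency component.
fs_min = 2 * fmax
      = 2 * 44100
      = 88200 Hz

88200


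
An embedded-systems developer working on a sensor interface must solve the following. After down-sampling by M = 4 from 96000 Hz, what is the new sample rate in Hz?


Decimation reduces the sample rate:
fs_out = fs_in / M
       = 96000 / 4
       = 24000.0 Hz

24000.0 Hz


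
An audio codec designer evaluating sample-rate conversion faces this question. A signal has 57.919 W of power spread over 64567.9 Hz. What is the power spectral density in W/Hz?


Power spectral density:
PSD = P / BW
    = 57.919 / 64567.9
    = 0.00089702 W/Hz

0.00089702 W/Hz


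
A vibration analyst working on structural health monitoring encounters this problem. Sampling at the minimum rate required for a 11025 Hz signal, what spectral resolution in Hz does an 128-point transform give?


Step 1 — Nyquist sampling rate:
fs = 2 * fmax = 2 * 11025 = 22050 Hz

Step 2 — DFT bin spacing:
df = fs / N = 22050 / 128 = 172.2656 Hz

172.2656 Hz


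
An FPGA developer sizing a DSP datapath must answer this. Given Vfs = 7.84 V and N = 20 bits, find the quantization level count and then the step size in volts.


Step 1 — number of quantization levels:
L = 2^N = 2^20 = 1048576

Step 2 — LSB step size:
delta = Vfs / L
      = 7.84 / 1048576
      = 7.48e-06 V

Levels = 1048576; step size = 7.48e-06 V


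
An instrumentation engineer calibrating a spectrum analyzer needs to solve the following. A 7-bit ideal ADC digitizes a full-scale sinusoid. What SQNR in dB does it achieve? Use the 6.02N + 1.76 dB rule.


Theoretical SNR for a full-scale sinusoid:
SNR = 6.02 * N + 1.76
    = 6.02 * 7 + 1.76
    = 42.14 + 1.76
    = 43.9 dB

43.9 dB


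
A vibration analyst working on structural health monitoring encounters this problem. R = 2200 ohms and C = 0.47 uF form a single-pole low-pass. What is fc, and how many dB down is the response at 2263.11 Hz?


Step 1 — cutoff frequency:
fc = 1 / (2*pi*R*C)
C = 0.47 uF = 4.7e-07 F
fc = 1 / (2*pi*2200*4.7e-07)
   = 153.922 Hz

Step 2 — magnitude at f = 2263.11 Hz:
|H(f)| = 1 / sqrt(1 + (f/fc)^2)
f/fc = 2263.11 / 153.922 = 14.702966
|H| = 1 / sqrt(1 + 216.177209) = 0.0678567
|H|_dB = 20*log10(0.0678567) = -23.37 dB

fc = 153.922 Hz; |H(2263.11 Hz)| = -23.37 dB


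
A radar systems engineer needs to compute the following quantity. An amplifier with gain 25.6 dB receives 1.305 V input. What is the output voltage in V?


Output voltage from dB gain:
V_out = V_in * 10^(gain_dB / 20)
      = 1.305 * 10^(25.6 / 20)
      = 1.305 * 19.054607
      = 24.8663 V

24.8663 V


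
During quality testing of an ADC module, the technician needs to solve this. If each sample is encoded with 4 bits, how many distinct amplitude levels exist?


Number of quantization levels = 2^N
= 2^4
= 16

16


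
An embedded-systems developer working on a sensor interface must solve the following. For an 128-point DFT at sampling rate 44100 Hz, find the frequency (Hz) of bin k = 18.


Frequency of DFT bin k:
f_k = k * fs / N
    = 18 * 44100 / 128
    = 793800 / 128
    = 6201.562 Hz

6201.562 Hz


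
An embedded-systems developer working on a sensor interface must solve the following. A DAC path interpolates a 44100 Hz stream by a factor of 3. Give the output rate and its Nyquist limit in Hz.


Step 1 — output sample rate after interpolation by L:
fs_out = L * fs_in = 3 * 44100 = 132300 Hz

Step 2 — Nyquist frequency of the output stream:
f_Nyq = fs_out / 2 = 132300 / 2 = 66150.0 Hz

fs_out = 132300 Hz; f_Nyquist = 66150.0 Hz


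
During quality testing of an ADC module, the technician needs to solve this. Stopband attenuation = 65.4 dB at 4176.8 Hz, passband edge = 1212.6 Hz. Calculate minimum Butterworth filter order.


Butterworth filter order formula:
n = log10(10^(A/10) - 1) / (2 * log10(f_stop/f_pass))
10^(65.4/10) - 1 = 3467367.5045
f_stop/f_pass = 4176.8 / 1212.6 = 3.4445
n = 6.088 -> ceil = 7

7


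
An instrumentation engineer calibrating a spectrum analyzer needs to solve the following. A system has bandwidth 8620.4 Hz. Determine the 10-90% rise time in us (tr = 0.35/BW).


Rise time from bandwidth relationship:
tr = 0.35 / BW
   = 0.35 / 8620.4
   = 4.060136421e-05 s
   = 40.6014 us

40.6014 us


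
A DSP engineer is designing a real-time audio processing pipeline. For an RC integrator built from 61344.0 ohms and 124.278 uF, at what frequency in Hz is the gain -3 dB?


Cutoff frequency of a first-order RC filter:
fc = 1 / (2 * pi * R * C)
C = 124.278 uF = 0.000124278 F
fc = 1 / (2 * pi * 61344.0 * 0.000124278)
   = 1 / 47.901180345986
   = 0.020876 Hz

0.020876 Hz


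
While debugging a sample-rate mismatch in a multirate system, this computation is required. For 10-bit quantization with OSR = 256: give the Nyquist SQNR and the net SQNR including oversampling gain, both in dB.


Step 1 — baseline SQNR at Nyquist:
SQNR_base = 6.02*N + 1.76
          = 6.02*10 + 1.76
          = 61.96 dB

Step 2 — oversampling processing gain:
G = 10*log10(OSR) = 10*log10(256) = 24.08 dB

Step 3 — total:
SQNR_total = 61.96 + 24.08 = 86.04 dB

Base SQNR = 61.96 dB; oversampled SQNR = 86.04 dB


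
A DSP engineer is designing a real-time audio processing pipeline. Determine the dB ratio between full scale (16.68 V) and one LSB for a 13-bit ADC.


Dynamic range from full-scale to LSB:
V_min = V_max / 2^bits = 16.68 / 2^13
DR = 20 * log10(V_max / V_min)
   = 20 * log10(2^13)
   = 20 * 13 * log10(2)
   = 78.27 dB

78.27 dB


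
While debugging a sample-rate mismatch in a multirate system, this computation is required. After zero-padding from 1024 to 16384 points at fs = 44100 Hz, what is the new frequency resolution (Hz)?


Frequency resolution after zero-padding:
N_padded = 1024 * 16 = 16384
df = fs / N_padded
   = 44100 / 16384
   = 2.6917 Hz

2.6917 Hz


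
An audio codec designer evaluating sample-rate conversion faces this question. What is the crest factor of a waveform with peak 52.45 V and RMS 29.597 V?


Crest factor is the ratio of peak to RMS:
CF = V_peak / V_rms
   = 52.45 / 29.597
   = 1.7721

1.7721


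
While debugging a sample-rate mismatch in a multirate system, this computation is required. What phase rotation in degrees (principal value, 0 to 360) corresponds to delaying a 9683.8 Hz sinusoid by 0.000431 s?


Phase shift from frequency and time delay:
phi = 360 * f * t_delay
    = 360 * 9683.8 * 0.000431
    = 1502.54 degrees
    mod 360 = 62.54 degrees

62.54 degrees


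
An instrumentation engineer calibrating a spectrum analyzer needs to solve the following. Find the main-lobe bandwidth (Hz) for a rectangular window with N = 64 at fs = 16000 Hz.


Main lobe width for a rectangular window:
Width = 2 * fs / N
      = 2 * 16000 / 64
      = 32000 / 64
      = 500.0 Hz

500.0 Hz


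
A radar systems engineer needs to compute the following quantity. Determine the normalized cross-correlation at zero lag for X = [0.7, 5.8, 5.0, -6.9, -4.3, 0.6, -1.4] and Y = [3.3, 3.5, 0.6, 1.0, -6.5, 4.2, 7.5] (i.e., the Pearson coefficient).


Pearson correlation coefficient (population):
r = cov(X,Y) / (std(X) * std(Y))
Mean X = -0.0714, Mean Y = 1.9429
Cov(X,Y) = 5.66449
Std(X) = 4.268059, Std(Y) = 4.039398
r = 0.3286

0.3286


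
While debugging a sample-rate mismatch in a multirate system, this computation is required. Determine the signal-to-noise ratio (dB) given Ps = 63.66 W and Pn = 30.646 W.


SNR in decibels:
SNR = 10 * log10(Ps / Pn)
    = 10 * log10(63.66 / 30.646)
    = 10 * log10(2.0773)
    = 10 * 0.3175
    = 3.17 dB

3.17 dB


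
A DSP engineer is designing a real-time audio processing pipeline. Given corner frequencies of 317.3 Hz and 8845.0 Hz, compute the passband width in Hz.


Bandwidth is the difference of -3dB frequencies:
BW = f_high - f_low
   = 8845.0 - 317.3
   = 8527.7 Hz

8527.7 Hz


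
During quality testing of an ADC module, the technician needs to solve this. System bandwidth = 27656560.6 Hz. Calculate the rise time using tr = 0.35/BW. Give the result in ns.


Rise time from bandwidth relationship:
tr = 0.35 / BW
   = 0.35 / 27656560.6
   = 1.26552251e-08 s
   = 12.6552 ns

12.6552 ns


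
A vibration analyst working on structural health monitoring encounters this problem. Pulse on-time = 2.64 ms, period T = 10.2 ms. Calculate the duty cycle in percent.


Duty cycle as a percentage:
DC = (t_on / T) * 100
   = (2.64 / 10.2) * 100
   = 0.258824 * 100
   = 25.88 %

25.88 %


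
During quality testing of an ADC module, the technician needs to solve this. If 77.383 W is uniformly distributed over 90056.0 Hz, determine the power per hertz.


Power spectral density:
PSD = P / BW
    = 77.383 / 90056.0
    = 0.00085928 W/Hz

0.00085928 W/Hz


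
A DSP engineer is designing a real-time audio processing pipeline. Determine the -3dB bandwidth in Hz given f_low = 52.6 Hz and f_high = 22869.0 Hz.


Bandwidth is the difference of -3dB frequencies:
BW = f_high - f_low
   = 22869.0 - 52.6
   = 22816.4 Hz

22816.4 Hz


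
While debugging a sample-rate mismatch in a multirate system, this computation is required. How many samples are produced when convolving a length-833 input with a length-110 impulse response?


Linear convolution output length:
L = N + M - 1
  = 833 + 110 - 1
  = 942 samples

942


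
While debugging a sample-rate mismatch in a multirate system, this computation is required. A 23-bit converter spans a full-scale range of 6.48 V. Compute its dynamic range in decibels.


Dynamic range from full-scale to LSB:
V_min = V_max / 2^bits = 6.48 / 2^23
DR = 20 * log10(V_max / V_min)
   = 20 * log10(2^23)
   = 20 * 23 * log10(2)
   = 138.47 dB

138.47 dB


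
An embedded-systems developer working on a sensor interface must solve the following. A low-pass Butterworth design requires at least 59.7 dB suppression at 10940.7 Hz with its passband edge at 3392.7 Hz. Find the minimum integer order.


Butterworth filter order formula:
n = log10(10^(A/10) - 1) / (2 * log10(f_stop/f_pass))
10^(59.7/10) - 1 = 933253.3008
f_stop/f_pass = 10940.7 / 3392.7 = 3.2248
n = 5.8702 -> ceil = 6

6


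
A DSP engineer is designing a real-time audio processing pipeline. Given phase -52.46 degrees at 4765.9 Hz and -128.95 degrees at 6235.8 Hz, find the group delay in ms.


Group delay from phase difference:
tau = -d(phi)/d(omega)
d(phi) = -76.49 deg = -1.335002 rad
d(omega) = 2*pi*(6235.8 - 4765.9) = 9235.6541 rad/s
tau = -(-1.335002) / 9235.6541
    = 0.1445 ms

0.1445 ms


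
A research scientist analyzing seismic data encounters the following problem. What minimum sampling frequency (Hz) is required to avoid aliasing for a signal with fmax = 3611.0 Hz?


The Nyquist rate is twice the maximum frequency component.
fs_min = 2 * fmax
      = 2 * 3611.0
      = 7222.0 Hz

7222.0


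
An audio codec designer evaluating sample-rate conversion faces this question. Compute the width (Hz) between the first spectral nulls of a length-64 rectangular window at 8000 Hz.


Main lobe width for a rectangular window:
Width = 2 * fs / N
      = 2 * 8000 / 64
      = 16000 / 64
      = 250.0 Hz

250.0 Hz


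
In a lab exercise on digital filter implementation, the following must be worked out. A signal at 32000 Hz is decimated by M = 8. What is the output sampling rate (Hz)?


Decimation reduces the sample rate:
fs_out = fs_in / M
       = 32000 / 8
       = 4000.0 Hz

4000.0 Hz


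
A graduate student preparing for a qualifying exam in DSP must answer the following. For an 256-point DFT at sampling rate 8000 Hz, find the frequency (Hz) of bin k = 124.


Frequency of DFT bin k:
f_k = k * fs / N
    = 124 * 8000 / 256
    = 992000 / 256
    = 3875.0 Hz

3875.0 Hz


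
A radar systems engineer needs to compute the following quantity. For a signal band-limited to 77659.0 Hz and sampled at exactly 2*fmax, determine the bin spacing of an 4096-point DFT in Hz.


Step 1 — Nyquist sampling rate:
fs = 2 * fmax = 2 * 77659.0 = 155318.0 Hz

Step 2 — DFT bin spacing:
df = fs / N = 155318.0 / 4096 = 37.9194 Hz

37.9194 Hz


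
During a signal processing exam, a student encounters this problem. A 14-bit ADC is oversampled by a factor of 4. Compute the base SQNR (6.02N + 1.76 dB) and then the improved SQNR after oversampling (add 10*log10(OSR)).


Step 1 — baseline SQNR at Nyquist:
SQNR_base = 6.02*N + 1.76
          = 6.02*14 + 1.76
          = 86.04 dB

Step 2 — oversampling processing gain:
G = 10*log10(OSR) = 10*log10(4) = 6.02 dB

Step 3 — total:
SQNR_total = 86.04 + 6.02 = 92.06 dB

Base SQNR = 86.04 dB; oversampled SQNR = 92.06 dB


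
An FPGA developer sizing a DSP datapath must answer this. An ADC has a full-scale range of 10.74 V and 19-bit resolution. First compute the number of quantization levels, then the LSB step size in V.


Step 1 — number of quantization levels:
L = 2^N = 2^19 = 524288

Step 2 — LSB step size:
delta = Vfs / L
      = 10.74 / 524288
      = 2.048e-05 V

Levels = 524288; step size = 2.048e-05 V


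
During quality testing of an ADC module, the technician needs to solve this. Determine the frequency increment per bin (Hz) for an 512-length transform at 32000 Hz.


DFT frequency resolution:
df = fs / N
   = 32000 / 512
   = 62.5 Hz

62.5 Hz


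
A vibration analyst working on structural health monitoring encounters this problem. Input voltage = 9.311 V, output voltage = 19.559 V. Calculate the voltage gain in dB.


Voltage gain in dB:
G = 20 * log10(Vout / Vin)
  = 20 * log10(19.559 / 9.311)
  = 20 * log10(2.100634)
  = 20 * 0.32235
  = 6.45 dB

6.45 dB


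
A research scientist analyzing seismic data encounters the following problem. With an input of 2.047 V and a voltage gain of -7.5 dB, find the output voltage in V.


Output voltage from dB gain:
V_out = V_in * 10^(gain_dB / 20)
      = 2.047 * 10^(-7.5 / 20)
      = 2.047 * 0.421697
      = 0.8632 V

0.8632 V


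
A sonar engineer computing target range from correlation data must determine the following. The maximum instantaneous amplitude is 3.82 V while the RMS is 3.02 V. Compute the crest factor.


Crest factor is the ratio of peak to RMS:
CF = V_peak / V_rms
   = 3.82 / 3.02
   = 1.2649

1.2649


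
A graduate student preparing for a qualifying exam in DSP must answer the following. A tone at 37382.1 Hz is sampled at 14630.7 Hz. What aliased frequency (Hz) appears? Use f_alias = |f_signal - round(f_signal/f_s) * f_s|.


Compute the nearest integer multiple of fs to the signal:
n = round(37382.1 / 14630.7) = 3
f_alias = |37382.1 - 3 * 14630.7|
        = |37382.1 - 43892.1|
        = 6510.0 Hz

6510.0


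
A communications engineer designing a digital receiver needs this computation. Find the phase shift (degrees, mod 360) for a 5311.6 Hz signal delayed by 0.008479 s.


Phase shift from frequency and time delay:
phi = 360 * f * t_delay
    = 360 * 5311.6 * 0.008479
    = 16213.34 degrees
    mod 360 = 13.34 degrees

13.34 degrees


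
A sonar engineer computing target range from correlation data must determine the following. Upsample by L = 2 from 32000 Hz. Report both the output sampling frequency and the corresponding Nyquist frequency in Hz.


Step 1 — output sample rate after interpolation by L:
fs_out = L * fs_in = 2 * 32000 = 64000 Hz

Step 2 — Nyquist frequency of the output stream:
f_Nyq = fs_out / 2 = 64000 / 2 = 32000.0 Hz

fs_out = 64000 Hz; f_Nyquist = 32000.0 Hz


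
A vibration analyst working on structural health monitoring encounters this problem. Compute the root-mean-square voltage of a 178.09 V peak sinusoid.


RMS voltage for a sinusoidal waveform:
V_rms = V_peak / sqrt(2)
      = 178.09 / 1.414214
      = 125.929 V

125.929 V


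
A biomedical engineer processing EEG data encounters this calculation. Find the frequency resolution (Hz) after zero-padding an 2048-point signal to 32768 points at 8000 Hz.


Frequency resolution after zero-padding:
N_padded = 2048 * 16 = 32768
df = fs / N_padded
   = 8000 / 32768
   = 0.2441 Hz

0.2441 Hz


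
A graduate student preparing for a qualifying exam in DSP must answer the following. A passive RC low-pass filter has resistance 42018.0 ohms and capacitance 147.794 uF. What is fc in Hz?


Cutoff frequency of a first-order RC filter:
fc = 1 / (2 * pi * R * C)
C = 147.794 uF = 0.000147794 F
fc = 1 / (2 * pi * 42018.0 * 0.000147794)
   = 1 / 39.018632857758
   = 0.025629 Hz

0.025629 Hz


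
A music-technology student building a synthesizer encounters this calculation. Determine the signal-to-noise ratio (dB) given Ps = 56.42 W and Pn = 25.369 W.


SNR in decibels:
SNR = 10 * log10(Ps / Pn)
    = 10 * log10(56.42 / 25.369)
    = 10 * log10(2.224)
    = 10 * 0.3471
    = 3.47 dB

3.47 dB


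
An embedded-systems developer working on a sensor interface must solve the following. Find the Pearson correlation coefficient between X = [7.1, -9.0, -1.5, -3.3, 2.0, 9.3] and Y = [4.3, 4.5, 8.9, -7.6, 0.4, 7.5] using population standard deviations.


Pearson correlation coefficient (population):
r = cov(X,Y) / (std(X) * std(Y))
Mean X = 0.7667, Mean Y = 3.0
Cov(X,Y) = 9.751667
Std(X) = 6.211727, Std(Y) = 5.448547
r = 0.2881

0.2881


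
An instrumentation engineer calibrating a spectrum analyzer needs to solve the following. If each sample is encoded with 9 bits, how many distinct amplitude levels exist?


Number of quantization levels = 2^N
= 2^9
= 512

512


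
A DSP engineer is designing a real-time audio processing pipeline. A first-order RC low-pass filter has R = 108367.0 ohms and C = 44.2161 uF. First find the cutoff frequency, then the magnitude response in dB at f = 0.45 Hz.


Step 1 — cutoff frequency:
fc = 1 / (2*pi*R*C)
C = 44.2161 uF = 4.42161e-05 F
fc = 1 / (2*pi*108367.0*4.42161e-05)
   = 0.0332156 Hz

Step 2 — magnitude at f = 0.45 Hz:
|H(f)| = 1 / sqrt(1 + (f/fc)^2)
f/fc = 0.45 / 0.0332156 = 13.547851
|H| = 1 / sqrt(1 + 183.544267) = 0.0736122
|H|_dB = 20*log10(0.0736122) = -22.66 dB

fc = 0.0332156 Hz; |H(0.45 Hz)| = -22.66 dB


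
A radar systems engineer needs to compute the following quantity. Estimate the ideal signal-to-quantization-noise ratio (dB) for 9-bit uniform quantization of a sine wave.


Theoretical SNR for a full-scale sinusoid:
SNR = 6.02 * N + 1.76
    = 6.02 * 9 + 1.76
    = 54.18 + 1.76
    = 55.94 dB

55.94 dB


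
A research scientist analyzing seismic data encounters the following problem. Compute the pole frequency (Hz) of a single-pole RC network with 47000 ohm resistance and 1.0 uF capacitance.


Cutoff frequency of a first-order RC filter:
fc = 1 / (2 * pi * R * C)
C = 1.0 uF = 1e-06 F
fc = 1 / (2 * pi * 47000 * 1e-06)
   = 1 / 0.29530970943744
   = 3.386275 Hz

3.386275 Hz


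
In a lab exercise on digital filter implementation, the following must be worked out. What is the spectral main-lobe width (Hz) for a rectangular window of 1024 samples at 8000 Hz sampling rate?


Main lobe width for a rectangular window:
Width = 2 * fs / N
      = 2 * 8000 / 1024
      = 16000 / 1024
      = 15.625 Hz

15.625 Hz


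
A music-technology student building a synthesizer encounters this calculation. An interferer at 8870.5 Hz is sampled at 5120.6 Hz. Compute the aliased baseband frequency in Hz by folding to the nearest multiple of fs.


Compute the nearest integer multiple of fs to the signal:
n = round(8870.5 / 5120.6) = 2
f_alias = |8870.5 - 2 * 5120.6|
        = |8870.5 - 10241.2|
        = 1370.7 Hz

1370.7


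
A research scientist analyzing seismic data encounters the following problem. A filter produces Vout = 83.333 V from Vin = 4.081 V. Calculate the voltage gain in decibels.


Voltage gain in dB:
G = 20 * log10(Vout / Vin)
  = 20 * log10(83.333 / 4.081)
  = 20 * log10(20.41975)
  = 20 * 1.31005
  = 26.2 dB

26.2 dB


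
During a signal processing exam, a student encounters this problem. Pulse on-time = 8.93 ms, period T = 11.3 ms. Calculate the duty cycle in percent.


Duty cycle as a percentage:
DC = (t_on / T) * 100
   = (8.93 / 11.3) * 100
   = 0.790265 * 100
   = 79.03 %

79.03 %


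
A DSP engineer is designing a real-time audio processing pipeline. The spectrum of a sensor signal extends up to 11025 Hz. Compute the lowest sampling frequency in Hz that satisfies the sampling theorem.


The Nyquist rate is twice the maximum frequency component.
fs_min = 2 * fmax
      = 2 * 11025
      = 22050 Hz

22050


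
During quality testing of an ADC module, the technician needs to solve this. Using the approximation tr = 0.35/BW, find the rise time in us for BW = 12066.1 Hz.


Rise time from bandwidth relationship:
tr = 0.35 / BW
   = 0.35 / 12066.1
   = 2.900688706e-05 s
   = 29.0069 us

29.0069 us


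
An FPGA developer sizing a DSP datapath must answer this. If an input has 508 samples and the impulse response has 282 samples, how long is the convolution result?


Linear convolution output length:
L = N + M - 1
  = 508 + 282 - 1
  = 789 samples

789


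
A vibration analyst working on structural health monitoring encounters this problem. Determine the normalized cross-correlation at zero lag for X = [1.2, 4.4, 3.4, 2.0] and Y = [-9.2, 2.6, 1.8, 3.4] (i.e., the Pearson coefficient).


Pearson correlation coefficient (population):
r = cov(X,Y) / (std(X) * std(Y))
Mean X = 2.75, Mean Y = -0.35
Cov(X,Y) = 4.2925
Std(X) = 1.235921, Std(Y) = 5.140768
r = 0.6756

0.6756


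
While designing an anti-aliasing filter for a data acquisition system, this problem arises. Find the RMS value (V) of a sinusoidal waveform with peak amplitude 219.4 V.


RMS voltage for a sinusoidal waveform:
V_rms = V_peak / sqrt(2)
      = 219.4 / 1.414214
      = 155.139 V

155.139 V


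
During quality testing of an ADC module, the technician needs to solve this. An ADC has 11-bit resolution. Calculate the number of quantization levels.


Number of quantization levels = 2^N
= 2^11
= 2048

2048


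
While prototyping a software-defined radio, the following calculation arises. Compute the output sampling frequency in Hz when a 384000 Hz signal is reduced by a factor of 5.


Decimation reduces the sample rate:
fs_out = fs_in / M
       = 384000 / 5
       = 76800.0 Hz

76800.0 Hz


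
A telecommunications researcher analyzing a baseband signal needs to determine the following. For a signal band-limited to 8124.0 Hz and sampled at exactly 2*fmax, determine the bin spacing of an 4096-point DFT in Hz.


Step 1 — Nyquist sampling rate:
fs = 2 * fmax = 2 * 8124.0 = 16248.0 Hz

Step 2 — DFT bin spacing:
df = fs / N = 16248.0 / 4096 = 3.9668 Hz

3.9668 Hz


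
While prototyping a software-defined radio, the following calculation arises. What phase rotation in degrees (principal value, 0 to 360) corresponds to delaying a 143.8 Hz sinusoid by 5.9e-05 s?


Phase shift from frequency and time delay:
phi = 360 * f * t_delay
    = 360 * 143.8 * 5.9e-05
    = 3.05 degrees
    mod 360 = 3.05 degrees

3.05 degrees


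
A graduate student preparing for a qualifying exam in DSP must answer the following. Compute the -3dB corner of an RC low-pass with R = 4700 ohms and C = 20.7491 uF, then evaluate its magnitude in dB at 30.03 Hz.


Step 1 — cutoff frequency:
fc = 1 / (2*pi*R*C)
C = 20.7491 uF = 2.07491e-05 F
fc = 1 / (2*pi*4700*2.07491e-05)
   = 1.63201 Hz

Step 2 — magnitude at f = 30.03 Hz:
|H(f)| = 1 / sqrt(1 + (f/fc)^2)
f/fc = 30.03 / 1.63201 = 18.400623
|H| = 1 / sqrt(1 + 338.582927) = 0.0542659
|H|_dB = 20*log10(0.0542659) = -25.31 dB

fc = 1.63201 Hz; |H(30.03 Hz)| = -25.31 dB


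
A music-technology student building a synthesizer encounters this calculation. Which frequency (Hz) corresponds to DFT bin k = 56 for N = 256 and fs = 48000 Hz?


Frequency of DFT bin k:
f_k = k * fs / N
    = 56 * 48000 / 256
    = 2688000 / 256
    = 10500.0 Hz

10500.0 Hz


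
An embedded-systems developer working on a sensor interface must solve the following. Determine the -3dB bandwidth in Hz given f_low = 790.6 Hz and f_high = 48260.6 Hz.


Bandwidth is the difference of -3dB frequencies:
BW = f_high - f_low
   = 48260.6 - 790.6
   = 47470.0 Hz

47470.0 Hz


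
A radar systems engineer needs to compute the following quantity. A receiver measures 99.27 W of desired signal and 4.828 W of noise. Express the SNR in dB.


SNR in decibels:
SNR = 10 * log10(Ps / Pn)
    = 10 * log10(99.27 / 4.828)
    = 10 * log10(20.5613)
    = 10 * 1.3131
    = 13.13 dB

13.13 dB


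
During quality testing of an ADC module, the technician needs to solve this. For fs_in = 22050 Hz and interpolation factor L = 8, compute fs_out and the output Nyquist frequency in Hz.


Step 1 — output sample rate after interpolation by L:
fs_out = L * fs_in = 8 * 22050 = 176400 Hz

Step 2 — Nyquist frequency of the output stream:
f_Nyq = fs_out / 2 = 176400 / 2 = 88200.0 Hz

fs_out = 176400 Hz; f_Nyquist = 88200.0 Hz


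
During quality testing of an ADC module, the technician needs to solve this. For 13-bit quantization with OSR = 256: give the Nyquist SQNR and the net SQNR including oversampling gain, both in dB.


Step 1 — baseline SQNR at Nyquist:
SQNR_base = 6.02*N + 1.76
          = 6.02*13 + 1.76
          = 80.02 dB

Step 2 — oversampling processing gain:
G = 10*log10(OSR) = 10*log10(256) = 24.08 dB

Step 3 — total:
SQNR_total = 80.02 + 24.08 = 104.1 dB

Base SQNR = 80.02 dB; oversampled SQNR = 104.1 dB


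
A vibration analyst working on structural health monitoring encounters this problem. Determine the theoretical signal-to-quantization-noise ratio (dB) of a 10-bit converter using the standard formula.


Theoretical SNR for a full-scale sinusoid:
SNR = 6.02 * N + 1.76
    = 6.02 * 10 + 1.76
    = 60.2 + 1.76
    = 61.96 dB

61.96 dB


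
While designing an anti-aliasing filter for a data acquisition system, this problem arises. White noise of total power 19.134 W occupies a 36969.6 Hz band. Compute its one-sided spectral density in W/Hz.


Power spectral density:
PSD = P / BW
    = 19.134 / 36969.6
    = 0.00051756 W/Hz

0.00051756 W/Hz


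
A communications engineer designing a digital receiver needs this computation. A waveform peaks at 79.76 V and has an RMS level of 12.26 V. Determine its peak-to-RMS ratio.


Crest factor is the ratio of peak to RMS:
CF = V_peak / V_rms
   = 79.76 / 12.26
   = 6.5057

6.5057
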